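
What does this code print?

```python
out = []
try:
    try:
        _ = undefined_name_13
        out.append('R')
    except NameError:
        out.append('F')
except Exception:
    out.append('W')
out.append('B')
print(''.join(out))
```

Execution trace: 'F' (inner except NameError) → 'B' (after the try/except). Output: FB

Answer: FB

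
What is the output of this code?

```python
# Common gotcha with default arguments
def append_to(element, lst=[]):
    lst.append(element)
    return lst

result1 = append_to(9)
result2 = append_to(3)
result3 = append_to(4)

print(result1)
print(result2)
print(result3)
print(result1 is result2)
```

Key concept: mutable default argument gotcha.
Step by step:
`result1 = append_to(9)` → result1 = [9]
`result2 = append_to(3)` → result1 = [9, 3] (same object as result2); result2 = [9, 3] (same object as result1)
`result3 = append_to(4)` → result1 = [9, 3, 4] (same object as result2, result3); result2 = [9, 3, 4] (same object as result1, result3); result3 = [9, 3, 4] (same object as result1, result2)
`print(result1)` → prints [9, 3, 4]
`print(result2)` → prints [9, 3, 4]
`print(result3)` → prints [9, 3, 4]
`print(result1 is result2)` → prints True

Answer:
[9, 3, 4]
[9, 3, 4]
[9, 3, 4]
True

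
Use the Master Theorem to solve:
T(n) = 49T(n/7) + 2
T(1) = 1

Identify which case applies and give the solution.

a=49, b=7, f(n)=2. log_7(49) = 2. Since c=0 < 2, Case 1 applies: T(n) = Θ(n^log_b(a)) = O(n^2).

Answer: O(n^2) - Case 1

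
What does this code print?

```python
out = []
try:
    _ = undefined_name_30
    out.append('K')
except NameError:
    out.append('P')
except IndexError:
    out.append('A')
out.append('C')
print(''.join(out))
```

Execution trace: 'P' (except NameError) → 'C' (after the try/except). Output: PC

Answer: PC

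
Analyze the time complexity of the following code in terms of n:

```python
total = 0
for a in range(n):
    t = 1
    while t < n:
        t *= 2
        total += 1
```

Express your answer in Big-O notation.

Each loop level contributes: n × log n. Multiplying the contributions gives O(n log n).

Answer: O(n log n)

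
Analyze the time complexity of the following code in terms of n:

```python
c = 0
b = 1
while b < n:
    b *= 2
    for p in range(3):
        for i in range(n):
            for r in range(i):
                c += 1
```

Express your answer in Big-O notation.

Each loop level contributes: log n × 1 × n × n. Multiplying the contributions gives O(n^2 log n).

Answer: O(n^2 log n)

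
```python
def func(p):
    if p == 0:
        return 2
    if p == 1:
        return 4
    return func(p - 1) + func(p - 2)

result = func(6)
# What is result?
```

Build up from base cases: func(0)=2, func(1)=4, func(2)=6, func(3)=10, func(4)=16, func(5)=26, func(6)=42

Answer: 42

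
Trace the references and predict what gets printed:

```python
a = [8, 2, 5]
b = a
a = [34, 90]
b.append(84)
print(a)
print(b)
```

Key concept: rebinding vs mutation: a is rebound to a new list, b still points at the original.
Step by step:
`a = [8, 2, 5]` → a = [8, 2, 5]
`b = a` → b = [8, 2, 5] (same object as a)
`a = [34, 90]` → a = [34, 90]
`b.append(84)` → b = [8, 2, 5, 84]
`print(a)` → prints [34, 90]
`print(b)` → prints [8, 2, 5, 84]

Answer:
[34, 90]
[8, 2, 5, 84]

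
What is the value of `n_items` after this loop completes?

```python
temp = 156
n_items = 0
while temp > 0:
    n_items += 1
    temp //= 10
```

Count digits by repeated division by 10
`n_items` takes the values: 0 → 1 → 2 → 3

Answer: 3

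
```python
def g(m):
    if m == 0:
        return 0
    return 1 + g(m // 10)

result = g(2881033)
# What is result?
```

Count of digits of 2881033: 7

Answer: 7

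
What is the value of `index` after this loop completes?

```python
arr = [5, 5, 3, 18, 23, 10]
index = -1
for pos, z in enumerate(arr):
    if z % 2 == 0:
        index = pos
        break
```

First even number index in [5, 5, 3, 18, 23, 10]
`index` takes the values: -1 → 3

Answer: 3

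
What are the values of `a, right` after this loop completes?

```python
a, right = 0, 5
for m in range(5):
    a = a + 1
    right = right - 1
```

a goes 0→5, right goes 5→0
`a, right` takes the values: (0, 5) → (1, 5) → (1, 4) → (2, 4) → (2, 3) → (3, 3) → (3, 2) → (4, 2) → (4, 1) → (5, 1) → (5, 0)

Answer: 5, 0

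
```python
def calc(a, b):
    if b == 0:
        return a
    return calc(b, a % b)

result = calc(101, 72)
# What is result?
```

calc(101, 72) -> calc(72, 29) -> calc(29, 14) -> calc(14, 1) -> calc(1, 0) -> 1

Answer: 1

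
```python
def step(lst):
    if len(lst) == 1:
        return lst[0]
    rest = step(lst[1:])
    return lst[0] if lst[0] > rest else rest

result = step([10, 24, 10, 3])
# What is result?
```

Recursive max over [10, 24, 10, 3] = 24

Answer: 24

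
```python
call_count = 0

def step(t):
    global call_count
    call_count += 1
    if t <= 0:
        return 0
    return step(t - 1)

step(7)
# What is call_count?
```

Linear recursion stepping by 1: 8 calls from t=7 down to ≤0.

Answer: 8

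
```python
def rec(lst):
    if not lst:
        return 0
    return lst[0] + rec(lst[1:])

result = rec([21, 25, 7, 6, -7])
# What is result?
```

21 + 25 + 7 + 6 + (-7) + 0 = 52

Answer: 52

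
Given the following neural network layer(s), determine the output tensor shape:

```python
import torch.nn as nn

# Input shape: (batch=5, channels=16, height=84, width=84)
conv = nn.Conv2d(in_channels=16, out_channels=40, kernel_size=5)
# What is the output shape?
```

Input: (5, 16, 84, 84) -> Output: (5, 40, 80, 80)

Answer: (5, 40, 80, 80)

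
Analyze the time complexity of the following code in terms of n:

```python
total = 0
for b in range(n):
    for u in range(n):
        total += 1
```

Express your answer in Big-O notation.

Each loop level contributes: n × n. Multiplying the contributions gives O(n^2).

Answer: O(n^2)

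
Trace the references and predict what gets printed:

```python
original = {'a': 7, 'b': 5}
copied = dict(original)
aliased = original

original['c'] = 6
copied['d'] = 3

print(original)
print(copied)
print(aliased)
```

Key concept: dict() creates copy, assignment creates alias.
Step by step:
`original = {'a': 7, 'b': 5}` → original = {'a': 7, 'b': 5}
`copied = dict(original)` → copied = {'a': 7, 'b': 5}
`aliased = original` → aliased = {'a': 7, 'b': 5} (same object as original)
`original['c'] = 6` → original = {'a': 7, 'b': 5, 'c': 6} (same object as aliased); aliased = {'a': 7, 'b': 5, 'c': 6} (same object as original)
`copied['d'] = 3` → copied = {'a': 7, 'b': 5, 'd': 3}
`print(original)` → prints {'a': 7, 'b': 5, 'c': 6}
`print(copied)` → prints {'a': 7, 'b': 5, 'd': 3}
`print(aliased)` → prints {'a': 7, 'b': 5, 'c': 6}

Answer:
{'a': 7, 'b': 5, 'c': 6}
{'a': 7, 'b': 5, 'd': 3}
{'a': 7, 'b': 5, 'c': 6}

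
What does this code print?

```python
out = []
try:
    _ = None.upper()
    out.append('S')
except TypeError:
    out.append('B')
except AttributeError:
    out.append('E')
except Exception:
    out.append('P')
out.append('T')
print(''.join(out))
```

Execution trace: 'E' (except AttributeError) → 'T' (after the try/except). Output: ET

Answer: ET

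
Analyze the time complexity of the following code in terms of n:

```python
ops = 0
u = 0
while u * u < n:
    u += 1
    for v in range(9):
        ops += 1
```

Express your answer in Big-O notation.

Each loop level contributes: √n × 1. Multiplying the contributions gives O(√n).

Answer: O(√n)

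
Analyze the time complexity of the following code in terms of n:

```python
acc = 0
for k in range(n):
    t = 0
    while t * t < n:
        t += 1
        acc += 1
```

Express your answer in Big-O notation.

Each loop level contributes: n × √n. Multiplying the contributions gives O(n√n).

Answer: O(n√n)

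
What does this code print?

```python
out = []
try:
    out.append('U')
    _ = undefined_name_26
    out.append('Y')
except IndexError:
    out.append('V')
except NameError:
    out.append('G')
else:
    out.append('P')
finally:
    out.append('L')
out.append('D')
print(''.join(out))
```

Execution trace: 'U' (try body) → 'G' (except NameError) → 'L' (finally) → 'D' (after the try/except). Output: UGLD

Answer: UGLD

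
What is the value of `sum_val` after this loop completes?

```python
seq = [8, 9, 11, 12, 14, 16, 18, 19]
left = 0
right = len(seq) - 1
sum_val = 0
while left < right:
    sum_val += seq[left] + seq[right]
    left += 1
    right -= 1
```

Sum of pairs from ends
`sum_val` takes the values: 0 → 27 → 54 → 81 → 107

Answer: 107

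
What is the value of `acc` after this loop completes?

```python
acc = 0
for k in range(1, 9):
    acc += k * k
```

Sum of squares 1² to 8² = 204
`acc` takes the values: 0 → 1 → 5 → 14 → 30 → 55 → 91 → 140 → 204

Answer: 204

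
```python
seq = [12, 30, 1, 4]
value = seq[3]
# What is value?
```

Trace:
`seq = [12, 30, 1, 4]` → seq = [12, 30, 1, 4]
`value = seq[3]` → value = 4
So value = 4

Answer: 4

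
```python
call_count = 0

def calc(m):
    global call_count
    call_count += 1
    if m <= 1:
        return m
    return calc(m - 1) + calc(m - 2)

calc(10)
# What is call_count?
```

Calls(m) = 1 + Calls(m-1) + Calls(m-2); Calls(0)=Calls(1)=1. For m=10 this gives 177.

Answer: 177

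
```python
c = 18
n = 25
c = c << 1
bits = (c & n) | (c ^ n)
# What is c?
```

Trace:
`c = 18` → c = 18
`n = 25` → n = 25
`c = c << 1` → c = 36
`bits = (c & n) | (c ^ n)` → bits = 61
So c = 36

Answer: 36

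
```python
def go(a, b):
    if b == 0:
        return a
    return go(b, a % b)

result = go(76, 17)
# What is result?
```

go(76, 17) -> go(17, 8) -> go(8, 1) -> go(1, 0) -> 1

Answer: 1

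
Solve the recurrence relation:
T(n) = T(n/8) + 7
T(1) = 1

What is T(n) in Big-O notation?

Each step divides n by 8 and adds 7. After log_8(n) steps we reach T(1)=1. So T(n) = 7·log_8(n) + 1 = O(log n).

Answer: O(log n)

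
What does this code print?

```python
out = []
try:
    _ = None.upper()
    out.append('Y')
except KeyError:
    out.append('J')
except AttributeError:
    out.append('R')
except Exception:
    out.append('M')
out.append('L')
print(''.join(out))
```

Execution trace: 'R' (except AttributeError) → 'L' (after the try/except). Output: RL

Answer: RL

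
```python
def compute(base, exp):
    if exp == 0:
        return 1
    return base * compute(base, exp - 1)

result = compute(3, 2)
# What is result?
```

compute(3, 2) = 3 * 3 = 9

Answer: 9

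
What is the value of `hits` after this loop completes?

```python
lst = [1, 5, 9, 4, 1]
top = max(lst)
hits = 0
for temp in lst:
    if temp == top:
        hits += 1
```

Count of max value 9 in [1, 5, 9, 4, 1]
`hits` takes the values: 0 → 1

Answer: 1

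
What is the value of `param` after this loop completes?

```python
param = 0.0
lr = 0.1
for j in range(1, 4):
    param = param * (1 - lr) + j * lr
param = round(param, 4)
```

Moving average with lr=0.1
`param` takes the values: 0.0 → 0.1 → 0.29 → 0.561

Answer: 0.561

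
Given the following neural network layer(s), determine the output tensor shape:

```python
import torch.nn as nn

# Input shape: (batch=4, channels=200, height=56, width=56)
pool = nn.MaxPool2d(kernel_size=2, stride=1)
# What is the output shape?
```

Input: (4, 200, 56, 56) -> Output: (4, 200, 55, 55)

Answer: (4, 200, 55, 55)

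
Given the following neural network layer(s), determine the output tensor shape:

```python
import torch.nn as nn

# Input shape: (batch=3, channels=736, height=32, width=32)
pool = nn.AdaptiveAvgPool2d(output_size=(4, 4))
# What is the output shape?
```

Input: (3, 736, 32, 32) -> Output: (3, 736, 4, 4)

Answer: (3, 736, 4, 4)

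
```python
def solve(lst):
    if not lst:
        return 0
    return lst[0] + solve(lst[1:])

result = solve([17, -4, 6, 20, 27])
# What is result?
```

17 + (-4) + 6 + 20 + 27 + 0 = 66

Answer: 66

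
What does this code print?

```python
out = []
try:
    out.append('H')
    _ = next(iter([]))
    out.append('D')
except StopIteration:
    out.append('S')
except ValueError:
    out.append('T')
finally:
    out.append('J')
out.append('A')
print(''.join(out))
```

Execution trace: 'H' (try body) → 'S' (except StopIteration) → 'J' (finally) → 'A' (after the try/except). Output: HSJA

Answer: HSJA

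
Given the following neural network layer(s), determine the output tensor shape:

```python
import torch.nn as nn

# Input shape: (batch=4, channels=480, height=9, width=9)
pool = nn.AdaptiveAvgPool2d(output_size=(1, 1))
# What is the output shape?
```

Input: (4, 480, 9, 9) -> Output: (4, 480, 1, 1)

Answer: (4, 480, 1, 1)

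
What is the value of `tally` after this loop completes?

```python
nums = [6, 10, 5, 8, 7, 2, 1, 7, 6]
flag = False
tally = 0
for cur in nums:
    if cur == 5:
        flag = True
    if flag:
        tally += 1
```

Count elements after first 5 in [6, 10, 5, 8, 7, 2, 1, 7, 6]
`tally` takes the values: 0 → 1 → 2 → 3 → 4 → 5 → 6 → 7

Answer: 7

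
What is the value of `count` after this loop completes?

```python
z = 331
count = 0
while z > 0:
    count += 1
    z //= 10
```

Count digits by repeated division by 10
`count` takes the values: 0 → 1 → 2 → 3

Answer: 3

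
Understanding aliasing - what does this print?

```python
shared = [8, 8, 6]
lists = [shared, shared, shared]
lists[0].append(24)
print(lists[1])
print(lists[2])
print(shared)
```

Key concept: list of same reference.
Step by step:
`shared = [8, 8, 6]` → shared = [8, 8, 6]
`lists = [shared, shared, shared]` → lists = [[8, 8, 6], [8, 8, 6], [8, 8, 6]]
`lists[0].append(24)` → shared = [8, 8, 6, 24]; lists = [[8, 8, 6, 24], [8, 8, 6, 24], [8, 8, 6, 24]]
`print(lists[1])` → prints [8, 8, 6, 24]
`print(lists[2])` → prints [8, 8, 6, 24]
`print(shared)` → prints [8, 8, 6, 24]

Answer:
[8, 8, 6, 24]
[8, 8, 6, 24]
[8, 8, 6, 24]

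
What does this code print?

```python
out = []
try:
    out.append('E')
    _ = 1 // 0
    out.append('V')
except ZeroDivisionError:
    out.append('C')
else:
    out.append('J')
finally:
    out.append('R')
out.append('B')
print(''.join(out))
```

Execution trace: 'E' (try body) → 'C' (except ZeroDivisionError) → 'R' (finally) → 'B' (after the try/except). Output: ECRB

Answer: ECRB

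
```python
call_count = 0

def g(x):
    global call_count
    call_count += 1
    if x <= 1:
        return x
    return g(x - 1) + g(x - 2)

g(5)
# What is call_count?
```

Calls(x) = 1 + Calls(x-1) + Calls(x-2); Calls(0)=Calls(1)=1. For x=5 this gives 15.

Answer: 15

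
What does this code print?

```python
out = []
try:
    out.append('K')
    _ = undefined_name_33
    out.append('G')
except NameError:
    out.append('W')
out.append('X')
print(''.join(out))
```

Execution trace: 'K' (try body) → 'W' (except NameError) → 'X' (after the try/except). Output: KWX

Answer: KWX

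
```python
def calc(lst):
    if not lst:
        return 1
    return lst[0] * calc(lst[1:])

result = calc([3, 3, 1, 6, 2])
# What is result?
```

Product over [3, 3, 1, 6, 2] = 3 * 3 * 1 * 6 * 2 = 108

Answer: 108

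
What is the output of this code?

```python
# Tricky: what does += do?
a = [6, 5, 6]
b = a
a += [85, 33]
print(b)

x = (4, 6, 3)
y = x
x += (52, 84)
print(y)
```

Key concept: += behavior differs for mutable vs immutable.
Step by step:
`a = [6, 5, 6]` → a = [6, 5, 6]
`b = a` → b = [6, 5, 6] (same object as a)
`a += [85, 33]` → a = [6, 5, 6, 85, 33] (same object as b); b = [6, 5, 6, 85, 33] (same object as a)
`print(b)` → prints [6, 5, 6, 85, 33]
`x = (4, 6, 3)` → x = (4, 6, 3)
`y = x` → y = (4, 6, 3)
`x += (52, 84)` → x = (4, 6, 3, 52, 84)
`print(y)` → prints (4, 6, 3)

Answer:
[6, 5, 6, 85, 33]
(4, 6, 3)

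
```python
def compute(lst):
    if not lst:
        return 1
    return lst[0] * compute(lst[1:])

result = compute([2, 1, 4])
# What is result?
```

Product over [2, 1, 4] = 2 * 1 * 4 = 8

Answer: 8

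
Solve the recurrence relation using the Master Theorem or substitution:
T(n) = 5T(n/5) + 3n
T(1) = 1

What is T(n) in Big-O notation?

By Master Theorem: a=5, b=5, f(n)=3n. Since log_5(5) = 1 and f(n) = Θ(n^1), Case 2 applies. T(n) = O(n log n).

Answer: O(n log n)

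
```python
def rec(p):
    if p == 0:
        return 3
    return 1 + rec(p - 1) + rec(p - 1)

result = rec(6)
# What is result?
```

rec(p) = 1 + 2·rec(p-1), rec(0)=3. Closed form: (3+1)·2^6 - 1 = 255.

Answer: 255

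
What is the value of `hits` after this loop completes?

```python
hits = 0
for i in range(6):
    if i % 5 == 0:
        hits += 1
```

Count numbers divisible by 5 in range(6)
`hits` takes the values: 0 → 1 → 2

Answer: 2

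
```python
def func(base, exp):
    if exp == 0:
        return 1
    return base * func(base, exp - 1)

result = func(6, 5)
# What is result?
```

func(6, 5) = 6 * 6 * 6 * 6 * 6 = 7776

Answer: 7776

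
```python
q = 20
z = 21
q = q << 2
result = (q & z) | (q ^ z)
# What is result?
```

Trace:
`q = 20` → q = 20
`z = 21` → z = 21
`q = q << 2` → q = 80
`result = (q & z) | (q ^ z)` → result = 85
So result = 85

Answer: 85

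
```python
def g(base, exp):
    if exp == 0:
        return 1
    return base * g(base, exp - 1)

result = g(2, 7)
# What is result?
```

g(2, 7) = 2 * 2 * 2 * 2 * 2 * 2 * 2 = 128

Answer: 128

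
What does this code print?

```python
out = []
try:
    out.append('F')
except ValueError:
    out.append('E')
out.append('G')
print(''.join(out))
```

Execution trace: 'F' (try body, no exception) → 'G' (after the try/except). Output: FG

Answer: FG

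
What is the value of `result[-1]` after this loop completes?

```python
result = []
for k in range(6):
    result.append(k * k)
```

Last element of squares 0 to 5
`result` takes the values: [] → [0] → [0, 1] → [0, 1, 4] → [0, 1, 4, 9] → [0, 1, 4, 9, 16] → [0, 1, 4, 9, 16, 25]
So `result[-1]` = 25

Answer: 25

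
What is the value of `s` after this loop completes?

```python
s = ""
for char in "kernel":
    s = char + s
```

Reverse 'kernel'
`s` takes the values: "" → "k" → "ek" → "rek" → "nrek" → "enrek" → "lenrek"

Answer: "lenrek"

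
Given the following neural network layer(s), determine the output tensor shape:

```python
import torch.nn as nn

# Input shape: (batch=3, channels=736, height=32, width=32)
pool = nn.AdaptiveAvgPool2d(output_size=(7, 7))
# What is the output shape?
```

Input: (3, 736, 32, 32) -> Output: (3, 736, 7, 7)

Answer: (3, 736, 7, 7)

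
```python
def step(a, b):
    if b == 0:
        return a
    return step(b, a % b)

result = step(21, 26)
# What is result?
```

step(21, 26) -> step(26, 21) -> step(21, 5) -> step(5, 1) -> step(1, 0) -> 1

Answer: 1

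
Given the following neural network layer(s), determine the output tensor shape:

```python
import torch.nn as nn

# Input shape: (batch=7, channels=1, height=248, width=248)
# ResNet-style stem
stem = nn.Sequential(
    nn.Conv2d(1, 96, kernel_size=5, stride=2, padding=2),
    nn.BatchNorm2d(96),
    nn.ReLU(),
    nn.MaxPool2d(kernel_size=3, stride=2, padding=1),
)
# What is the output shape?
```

Input: (7, 1, 248, 248) -> after Conv2d 5x5 stride=2: (7, 96, 124, 124) -> Output: (7, 96, 62, 62)

Answer: (7, 96, 62, 62)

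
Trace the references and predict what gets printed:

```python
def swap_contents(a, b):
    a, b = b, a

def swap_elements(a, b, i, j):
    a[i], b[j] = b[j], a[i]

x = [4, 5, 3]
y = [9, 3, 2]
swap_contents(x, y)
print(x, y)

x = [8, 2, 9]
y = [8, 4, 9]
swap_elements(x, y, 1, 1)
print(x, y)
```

Key concept: parameter rebinding vs mutation.
Step by step:
`x = [4, 5, 3]` → x = [4, 5, 3]
`y = [9, 3, 2]` → y = [9, 3, 2]
`swap_contents(x, y)` → no visible change to tracked variables
`print(x, y)` → prints [4, 5, 3] [9, 3, 2]
`x = [8, 2, 9]` → x = [8, 2, 9]
`y = [8, 4, 9]` → y = [8, 4, 9]
`swap_elements(x, y, 1, 1)` → x = [8, 4, 9]; y = [8, 2, 9]
`print(x, y)` → prints [8, 4, 9] [8, 2, 9]

Answer:
[4, 5, 3] [9, 3, 2]
[8, 4, 9] [8, 2, 9]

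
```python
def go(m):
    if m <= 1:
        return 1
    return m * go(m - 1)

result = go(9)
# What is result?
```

go(9) = 9 * 8 * 7 * 6 * 5 * 4 * 3 * 2 * 1 = 362880

Answer: 362880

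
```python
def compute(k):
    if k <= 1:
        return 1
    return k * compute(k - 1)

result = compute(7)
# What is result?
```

compute(7) = 7 * 6 * 5 * 4 * 3 * 2 * 1 = 5040

Answer: 5040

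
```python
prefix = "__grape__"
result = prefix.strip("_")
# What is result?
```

Trace:
`prefix = "__grape__"` → prefix = '__grape__'
`result = prefix.strip("_")` → result = 'grape'
So result = 'grape'

Answer: 'grape'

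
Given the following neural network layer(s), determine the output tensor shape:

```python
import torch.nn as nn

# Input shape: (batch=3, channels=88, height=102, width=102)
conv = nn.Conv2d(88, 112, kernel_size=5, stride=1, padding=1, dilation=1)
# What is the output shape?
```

Input: (3, 88, 102, 102) -> Output: (3, 112, 100, 100)

Answer: (3, 112, 100, 100)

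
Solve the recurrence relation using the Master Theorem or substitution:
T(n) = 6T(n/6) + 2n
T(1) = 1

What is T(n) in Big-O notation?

By Master Theorem: a=6, b=6, f(n)=2n. Since log_6(6) = 1 and f(n) = Θ(n^1), Case 2 applies. T(n) = O(n log n).

Answer: O(n log n)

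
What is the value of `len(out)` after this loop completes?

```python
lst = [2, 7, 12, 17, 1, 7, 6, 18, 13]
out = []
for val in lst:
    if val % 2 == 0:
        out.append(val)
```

Count even numbers in [2, 7, 12, 17, 1, 7, 6, 18, 13]
`out` takes the values: [] → [2] → [2, 12] → [2, 12, 6] → [2, 12, 6, 18]
So `len(out)` = 4

Answer: 4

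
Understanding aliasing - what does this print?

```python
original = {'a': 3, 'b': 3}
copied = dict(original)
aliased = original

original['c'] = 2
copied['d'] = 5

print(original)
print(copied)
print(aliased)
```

Key concept: dict() creates copy, assignment creates alias.
Step by step:
`original = {'a': 3, 'b': 3}` → original = {'a': 3, 'b': 3}
`copied = dict(original)` → copied = {'a': 3, 'b': 3}
`aliased = original` → aliased = {'a': 3, 'b': 3} (same object as original)
`original['c'] = 2` → original = {'a': 3, 'b': 3, 'c': 2} (same object as aliased); aliased = {'a': 3, 'b': 3, 'c': 2} (same object as original)
`copied['d'] = 5` → copied = {'a': 3, 'b': 3, 'd': 5}
`print(original)` → prints {'a': 3, 'b': 3, 'c': 2}
`print(copied)` → prints {'a': 3, 'b': 3, 'd': 5}
`print(aliased)` → prints {'a': 3, 'b': 3, 'c': 2}

Answer:
{'a': 3, 'b': 3, 'c': 2}
{'a': 3, 'b': 3, 'd': 5}
{'a': 3, 'b': 3, 'c': 2}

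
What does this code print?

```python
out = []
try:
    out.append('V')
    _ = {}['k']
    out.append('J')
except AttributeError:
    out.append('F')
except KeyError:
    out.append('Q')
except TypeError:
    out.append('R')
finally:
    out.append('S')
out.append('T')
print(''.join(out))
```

Execution trace: 'V' (try body) → 'Q' (except KeyError) → 'S' (finally) → 'T' (after the try/except). Output: VQST

Answer: VQST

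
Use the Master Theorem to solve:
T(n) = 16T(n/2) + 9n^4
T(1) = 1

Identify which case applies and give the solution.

a=16, b=2, f(n)=9n^4. log_2(16) = 4. Since c=4 = 4, Case 2 applies: T(n) = Θ(n^log_b(a) · log n) = O(n^4 log n).

Answer: O(n^4 log n) - Case 2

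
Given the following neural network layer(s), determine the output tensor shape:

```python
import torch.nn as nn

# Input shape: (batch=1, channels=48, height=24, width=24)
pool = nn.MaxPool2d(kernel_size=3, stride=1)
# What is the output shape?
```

Input: (1, 48, 24, 24) -> Output: (1, 48, 22, 22)

Answer: (1, 48, 22, 22)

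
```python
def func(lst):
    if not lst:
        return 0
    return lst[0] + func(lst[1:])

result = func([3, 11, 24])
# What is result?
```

3 + 11 + 24 + 0 = 38

Answer: 38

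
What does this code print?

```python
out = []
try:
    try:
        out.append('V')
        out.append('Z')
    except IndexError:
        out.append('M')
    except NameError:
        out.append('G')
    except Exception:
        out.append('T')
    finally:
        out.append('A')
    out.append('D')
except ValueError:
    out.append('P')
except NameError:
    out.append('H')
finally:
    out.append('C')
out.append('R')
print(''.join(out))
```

Execution trace: 'V' (inner try body) → 'Z' (inner try body, no exception) → 'A' (inner finally) → 'D' (try body, no exception) → 'C' (finally) → 'R' (after the try/except). Output: VZADCR

Answer: VZADCR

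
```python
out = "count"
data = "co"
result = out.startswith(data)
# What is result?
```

Trace:
`out = "count"` → out = 'count'
`data = "co"` → data = 'co'
`result = out.startswith(data)` → result = True
So result = True

Answer: True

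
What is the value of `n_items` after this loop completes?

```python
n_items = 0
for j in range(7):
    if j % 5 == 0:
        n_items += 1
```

Count numbers divisible by 5 in range(7)
`n_items` takes the values: 0 → 1 → 2

Answer: 2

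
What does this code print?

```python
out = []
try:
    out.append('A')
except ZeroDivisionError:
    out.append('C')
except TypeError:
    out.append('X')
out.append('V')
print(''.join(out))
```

Execution trace: 'A' (try body, no exception) → 'V' (after the try/except). Output: AV

Answer: AV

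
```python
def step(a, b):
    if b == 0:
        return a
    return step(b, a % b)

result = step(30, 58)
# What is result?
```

step(30, 58) -> step(58, 30) -> step(30, 28) -> step(28, 2) -> step(2, 0) -> 2

Answer: 2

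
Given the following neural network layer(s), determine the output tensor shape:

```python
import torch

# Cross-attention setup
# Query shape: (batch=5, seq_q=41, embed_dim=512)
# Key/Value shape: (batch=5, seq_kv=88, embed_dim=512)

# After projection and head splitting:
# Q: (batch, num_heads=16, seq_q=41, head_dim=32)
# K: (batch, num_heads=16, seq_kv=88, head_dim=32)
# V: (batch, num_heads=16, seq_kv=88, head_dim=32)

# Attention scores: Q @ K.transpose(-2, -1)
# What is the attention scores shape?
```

Input: (5, 41, 512) -> Output: (5, 16, 41, 88)

Answer: (5, 16, 41, 88)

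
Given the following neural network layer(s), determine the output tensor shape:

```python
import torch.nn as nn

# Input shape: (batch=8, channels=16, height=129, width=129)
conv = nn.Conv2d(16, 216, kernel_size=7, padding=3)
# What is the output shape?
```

Input: (8, 16, 129, 129) -> Output: (8, 216, 129, 129)

Answer: (8, 216, 129, 129)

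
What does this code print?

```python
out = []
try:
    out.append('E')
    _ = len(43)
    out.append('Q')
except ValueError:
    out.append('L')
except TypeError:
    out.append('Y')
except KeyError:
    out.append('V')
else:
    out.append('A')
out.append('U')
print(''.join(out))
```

Execution trace: 'E' (try body) → 'Y' (except TypeError) → 'U' (after the try/except). Output: EYU

Answer: EYU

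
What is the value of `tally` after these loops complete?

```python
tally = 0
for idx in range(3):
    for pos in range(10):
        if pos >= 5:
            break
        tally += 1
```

Inner breaks at 5, outer runs 3 times
`tally` takes the values: 0 → 1 → 2 → 3 → 4 → 5 → 6 → 7 → 8 → 9 → 10 → 11 → 12 → 13 → 14 → 15

Answer: 15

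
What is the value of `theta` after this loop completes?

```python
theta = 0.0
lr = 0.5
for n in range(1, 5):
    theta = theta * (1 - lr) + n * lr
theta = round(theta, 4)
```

Moving average with lr=0.5
`theta` takes the values: 0.0 → 0.5 → 1.25 → 2.125 → 3.0625

Answer: 3.0625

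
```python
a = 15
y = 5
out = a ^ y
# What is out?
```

Trace:
`a = 15` → a = 15
`y = 5` → y = 5
`out = a ^ y` → out = 10
So out = 10

Answer: 10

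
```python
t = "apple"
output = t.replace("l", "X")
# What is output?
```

Trace:
`t = "apple"` → t = 'apple'
`output = t.replace("l", "X")` → output = 'appXe'
So output = 'appXe'

Answer: 'appXe'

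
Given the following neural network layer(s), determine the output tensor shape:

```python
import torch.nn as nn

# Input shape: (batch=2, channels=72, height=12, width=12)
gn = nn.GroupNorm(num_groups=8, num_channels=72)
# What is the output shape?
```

Input: (2, 72, 12, 12) -> Output: (2, 72, 12, 12)

Answer: (2, 72, 12, 12)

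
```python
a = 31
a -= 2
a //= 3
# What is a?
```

Trace:
`a = 31` → a = 31
`a -= 2` → a = 29
`a //= 3` → a = 9
So a = 9

Answer: 9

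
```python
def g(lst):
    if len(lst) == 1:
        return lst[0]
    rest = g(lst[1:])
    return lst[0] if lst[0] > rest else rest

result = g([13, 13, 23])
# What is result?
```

Recursive max over [13, 13, 23] = 23

Answer: 23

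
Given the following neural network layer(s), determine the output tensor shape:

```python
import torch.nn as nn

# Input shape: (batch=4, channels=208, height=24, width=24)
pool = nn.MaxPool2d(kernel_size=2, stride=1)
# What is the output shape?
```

Input: (4, 208, 24, 24) -> Output: (4, 208, 23, 23)

Answer: (4, 208, 23, 23)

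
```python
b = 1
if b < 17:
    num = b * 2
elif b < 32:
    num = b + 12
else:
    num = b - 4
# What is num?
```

Trace:
`b = 1` → b = 1
`if b < 17: ...` → b < 17 is True → num = 2
So num = 2

Answer: 2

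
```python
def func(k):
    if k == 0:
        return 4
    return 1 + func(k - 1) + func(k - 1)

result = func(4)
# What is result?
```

func(k) = 1 + 2·func(k-1), func(0)=4. Closed form: (4+1)·2^4 - 1 = 79.

Answer: 79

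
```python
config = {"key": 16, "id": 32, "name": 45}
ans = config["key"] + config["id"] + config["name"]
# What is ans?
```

Trace:
`config = {"key": 16, "id": 32, "name": 45}` → config = {'key': 16, 'id': 32, 'name': 45}
`ans = config["key"] + config["id"] + config["name"]` → ans = 93
So ans = 93

Answer: 93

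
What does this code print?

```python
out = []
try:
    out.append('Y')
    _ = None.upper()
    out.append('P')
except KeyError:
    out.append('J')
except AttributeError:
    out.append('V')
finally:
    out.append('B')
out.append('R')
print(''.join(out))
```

Execution trace: 'Y' (try body) → 'V' (except AttributeError) → 'B' (finally) → 'R' (after the try/except). Output: YVBR

Answer: YVBR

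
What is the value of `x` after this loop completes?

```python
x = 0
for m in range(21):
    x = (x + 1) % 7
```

Increment mod 7, 21 times = 0
`x` takes the values: 0 → 1 → 2 → 3 → 4 → 5 → 6 → 0 → 1 → 2 → 3 → 4 → 5 → 6 → 0 → 1 → 2 → 3 → 4 → 5 → 6 → 0

Answer: 0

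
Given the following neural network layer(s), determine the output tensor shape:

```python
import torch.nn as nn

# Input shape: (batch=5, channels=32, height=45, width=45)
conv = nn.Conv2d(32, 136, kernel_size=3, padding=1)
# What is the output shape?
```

Input: (5, 32, 45, 45) -> Output: (5, 136, 45, 45)

Answer: (5, 136, 45, 45)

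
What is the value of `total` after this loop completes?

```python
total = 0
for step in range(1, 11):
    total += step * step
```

Sum of squares 1² to 10² = 385
`total` takes the values: 0 → 1 → 5 → 14 → 30 → 55 → 91 → 140 → 204 → 285 → 385

Answer: 385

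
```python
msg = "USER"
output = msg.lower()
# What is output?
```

Trace:
`msg = "USER"` → msg = 'USER'
`output = msg.lower()` → output = 'user'
So output = 'user'

Answer: 'user'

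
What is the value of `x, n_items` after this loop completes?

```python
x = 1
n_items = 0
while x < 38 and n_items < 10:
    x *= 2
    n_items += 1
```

Double until >= 38 or 10 iterations
`x, n_items` takes the values: (1, 0) → (2, 0) → (2, 1) → (4, 1) → (4, 2) → (8, 2) → (8, 3) → (16, 3) → (16, 4) → (32, 4) → (32, 5) → (64, 5) → (64, 6)

Answer: 64, 6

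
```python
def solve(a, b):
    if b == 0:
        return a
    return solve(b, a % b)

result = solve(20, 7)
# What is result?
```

solve(20, 7) -> solve(7, 6) -> solve(6, 1) -> solve(1, 0) -> 1

Answer: 1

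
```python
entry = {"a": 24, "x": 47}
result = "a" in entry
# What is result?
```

Trace:
`entry = {"a": 24, "x": 47}` → entry = {'a': 24, 'x': 47}
`result = "a" in entry` → result = True
So result = True

Answer: True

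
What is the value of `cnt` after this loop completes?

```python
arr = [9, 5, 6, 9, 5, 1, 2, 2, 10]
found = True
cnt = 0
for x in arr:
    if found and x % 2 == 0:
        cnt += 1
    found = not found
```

Count even values at even positions
`cnt` takes the values: 0 → 1 → 2 → 3

Answer: 3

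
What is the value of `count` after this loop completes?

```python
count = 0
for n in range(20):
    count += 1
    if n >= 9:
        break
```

Loop breaks when n reaches 9, count is 10
`count` takes the values: 0 → 1 → 2 → 3 → 4 → 5 → 6 → 7 → 8 → 9 → 10

Answer: 10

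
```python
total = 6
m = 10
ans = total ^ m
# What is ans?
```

Trace:
`total = 6` → total = 6
`m = 10` → m = 10
`ans = total ^ m` → ans = 12
So ans = 12

Answer: 12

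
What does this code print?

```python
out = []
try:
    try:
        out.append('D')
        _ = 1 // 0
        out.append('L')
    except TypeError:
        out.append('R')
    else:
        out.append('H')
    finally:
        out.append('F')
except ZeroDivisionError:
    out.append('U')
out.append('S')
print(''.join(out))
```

Execution trace: 'D' (try body) → 'F' (finally) → 'U' (outer except ZeroDivisionError) → 'S' (after the try/except). Output: DFUS

Answer: DFUS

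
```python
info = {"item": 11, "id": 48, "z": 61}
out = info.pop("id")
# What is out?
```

Trace:
`info = {"item": 11, "id": 48, "z": 61}` → info = {'item': 11, 'id': 48, 'z': 61}
`out = info.pop("id")` → info = {'item': 11, 'z': 61}; out = 48
So out = 48

Answer: 48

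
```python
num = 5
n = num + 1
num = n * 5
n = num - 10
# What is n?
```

Trace:
`num = 5` → num = 5
`n = num + 1` → n = 6
`num = n * 5` → num = 30
`n = num - 10` → n = 20
So n = 20

Answer: 20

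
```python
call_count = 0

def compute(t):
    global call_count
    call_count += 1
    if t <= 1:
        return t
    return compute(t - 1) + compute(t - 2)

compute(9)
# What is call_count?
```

Calls(t) = 1 + Calls(t-1) + Calls(t-2); Calls(0)=Calls(1)=1. For t=9 this gives 109.

Answer: 109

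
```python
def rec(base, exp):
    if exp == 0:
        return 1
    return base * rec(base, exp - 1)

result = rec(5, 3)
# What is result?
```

rec(5, 3) = 5 * 5 * 5 = 125

Answer: 125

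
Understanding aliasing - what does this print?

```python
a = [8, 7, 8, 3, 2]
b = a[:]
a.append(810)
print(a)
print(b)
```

Key concept: slice [:] creates copy.
Step by step:
`a = [8, 7, 8, 3, 2]` → a = [8, 7, 8, 3, 2]
`b = a[:]` → b = [8, 7, 8, 3, 2]
`a.append(810)` → a = [8, 7, 8, 3, 2, 810]
`print(a)` → prints [8, 7, 8, 3, 2, 810]
`print(b)` → prints [8, 7, 8, 3, 2]

Answer:
[8, 7, 8, 3, 2, 810]
[8, 7, 8, 3, 2]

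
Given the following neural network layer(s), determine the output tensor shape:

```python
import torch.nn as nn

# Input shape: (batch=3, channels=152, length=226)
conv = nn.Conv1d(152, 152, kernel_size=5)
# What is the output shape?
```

Input: (3, 152, 226) -> Output: (3, 152, 222)

Answer: (3, 152, 222)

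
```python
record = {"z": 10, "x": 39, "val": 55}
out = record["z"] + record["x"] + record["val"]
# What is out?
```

Trace:
`record = {"z": 10, "x": 39, "val": 55}` → record = {'z': 10, 'x': 39, 'val': 55}
`out = record["z"] + record["x"] + record["val"]` → out = 104
So out = 104

Answer: 104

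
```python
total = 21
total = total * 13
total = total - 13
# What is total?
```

Trace:
`total = 21` → total = 21
`total = total * 13` → total = 273
`total = total - 13` → total = 260
So total = 260

Answer: 260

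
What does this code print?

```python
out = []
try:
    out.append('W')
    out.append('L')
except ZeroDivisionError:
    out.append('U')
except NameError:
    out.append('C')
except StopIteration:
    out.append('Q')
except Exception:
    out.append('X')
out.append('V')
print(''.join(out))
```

Execution trace: 'W' (try body) → 'L' (try body, no exception) → 'V' (after the try/except). Output: WLV

Answer: WLV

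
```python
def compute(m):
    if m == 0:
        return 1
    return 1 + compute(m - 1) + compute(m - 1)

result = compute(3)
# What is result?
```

compute(m) = 1 + 2·compute(m-1), compute(0)=1. Closed form: (1+1)·2^3 - 1 = 15.

Answer: 15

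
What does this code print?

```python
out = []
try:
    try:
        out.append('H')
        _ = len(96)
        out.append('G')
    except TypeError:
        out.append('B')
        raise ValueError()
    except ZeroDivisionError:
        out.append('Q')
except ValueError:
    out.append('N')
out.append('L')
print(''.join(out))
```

Execution trace: 'H' (inner try body) → 'B' (inner except TypeError) → 'N' (outer except ValueError) → 'L' (after the try/except). Output: HBNL

Answer: HBNL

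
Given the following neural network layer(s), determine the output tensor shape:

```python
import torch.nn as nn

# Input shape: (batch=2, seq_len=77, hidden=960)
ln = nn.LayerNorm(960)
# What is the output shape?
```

Input: (2, 77, 960) -> Output: (2, 77, 960)

Answer: (2, 77, 960)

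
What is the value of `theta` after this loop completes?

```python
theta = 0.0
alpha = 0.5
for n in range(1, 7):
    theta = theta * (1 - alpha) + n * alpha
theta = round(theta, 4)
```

Moving average with lr=0.5
`theta` takes the values: 0.0 → 0.5 → 1.25 → 2.125 → 3.0625 → 4.03125 → 5.015625 → 5.0156

Answer: 5.0156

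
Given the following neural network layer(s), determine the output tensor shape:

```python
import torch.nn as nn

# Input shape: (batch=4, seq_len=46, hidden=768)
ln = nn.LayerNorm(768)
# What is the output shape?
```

Input: (4, 46, 768) -> Output: (4, 46, 768)

Answer: (4, 46, 768)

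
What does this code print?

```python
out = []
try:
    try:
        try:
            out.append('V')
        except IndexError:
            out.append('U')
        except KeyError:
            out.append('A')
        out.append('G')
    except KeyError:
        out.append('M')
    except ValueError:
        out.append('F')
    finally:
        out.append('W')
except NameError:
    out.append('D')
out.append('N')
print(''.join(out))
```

Execution trace: 'V' (inner try body, no exception) → 'G' (try body, no exception) → 'W' (finally) → 'N' (after the try/except). Output: VGWN

Answer: VGWN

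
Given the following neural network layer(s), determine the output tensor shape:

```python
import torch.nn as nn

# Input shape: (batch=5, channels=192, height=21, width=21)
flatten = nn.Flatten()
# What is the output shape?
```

Input: (5, 192, 21, 21) -> Output: (5, 84672)

Answer: (5, 84672)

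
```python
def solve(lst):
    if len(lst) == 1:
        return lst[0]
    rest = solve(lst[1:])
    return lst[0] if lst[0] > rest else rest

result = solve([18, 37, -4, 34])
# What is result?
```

Recursive max over [18, 37, -4, 34] = 37

Answer: 37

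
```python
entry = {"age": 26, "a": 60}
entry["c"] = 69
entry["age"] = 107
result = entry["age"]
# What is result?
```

Trace:
`entry = {"age": 26, "a": 60}` → entry = {'age': 26, 'a': 60}
`entry["c"] = 69` → entry = {'age': 26, 'a': 60, 'c': 69}
`entry["age"] = 107` → entry = {'age': 107, 'a': 60, 'c': 69}
`result = entry["age"]` → result = 107
So result = 107

Answer: 107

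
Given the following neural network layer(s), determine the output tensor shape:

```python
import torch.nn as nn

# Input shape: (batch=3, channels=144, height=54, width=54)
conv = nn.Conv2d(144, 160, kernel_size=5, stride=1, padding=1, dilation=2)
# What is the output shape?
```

Input: (3, 144, 54, 54) -> Output: (3, 160, 48, 48)

Answer: (3, 160, 48, 48)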